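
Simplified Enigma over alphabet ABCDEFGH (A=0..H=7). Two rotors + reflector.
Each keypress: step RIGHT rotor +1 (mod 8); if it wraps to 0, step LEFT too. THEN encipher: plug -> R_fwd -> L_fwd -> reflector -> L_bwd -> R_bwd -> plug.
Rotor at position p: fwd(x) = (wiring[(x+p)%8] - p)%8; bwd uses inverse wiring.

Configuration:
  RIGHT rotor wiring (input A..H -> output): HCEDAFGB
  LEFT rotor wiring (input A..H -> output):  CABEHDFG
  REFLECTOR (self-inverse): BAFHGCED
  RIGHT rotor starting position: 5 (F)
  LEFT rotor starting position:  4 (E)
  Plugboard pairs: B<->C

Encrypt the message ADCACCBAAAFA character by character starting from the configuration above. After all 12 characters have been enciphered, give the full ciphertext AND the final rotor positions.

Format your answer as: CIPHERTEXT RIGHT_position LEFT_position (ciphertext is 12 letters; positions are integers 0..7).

Char 1 ('A'): step: R->6, L=4; A->plug->A->R->A->L->D->refl->H->L'->B->R'->C->plug->B
Char 2 ('D'): step: R->7, L=4; D->plug->D->R->F->L->E->refl->G->L'->E->R'->E->plug->E
Char 3 ('C'): step: R->0, L->5 (L advanced); C->plug->B->R->C->L->B->refl->A->L'->B->R'->H->plug->H
Char 4 ('A'): step: R->1, L=5; A->plug->A->R->B->L->A->refl->B->L'->C->R'->C->plug->B
Char 5 ('C'): step: R->2, L=5; C->plug->B->R->B->L->A->refl->B->L'->C->R'->A->plug->A
Char 6 ('C'): step: R->3, L=5; C->plug->B->R->F->L->E->refl->G->L'->A->R'->A->plug->A
Char 7 ('B'): step: R->4, L=5; B->plug->C->R->C->L->B->refl->A->L'->B->R'->B->plug->C
Char 8 ('A'): step: R->5, L=5; A->plug->A->R->A->L->G->refl->E->L'->F->R'->E->plug->E
Char 9 ('A'): step: R->6, L=5; A->plug->A->R->A->L->G->refl->E->L'->F->R'->F->plug->F
Char 10 ('A'): step: R->7, L=5; A->plug->A->R->C->L->B->refl->A->L'->B->R'->F->plug->F
Char 11 ('F'): step: R->0, L->6 (L advanced); F->plug->F->R->F->L->G->refl->E->L'->C->R'->B->plug->C
Char 12 ('A'): step: R->1, L=6; A->plug->A->R->B->L->A->refl->B->L'->G->R'->H->plug->H
Final: ciphertext=BEHBAACEFFCH, RIGHT=1, LEFT=6

Answer: BEHBAACEFFCH 1 6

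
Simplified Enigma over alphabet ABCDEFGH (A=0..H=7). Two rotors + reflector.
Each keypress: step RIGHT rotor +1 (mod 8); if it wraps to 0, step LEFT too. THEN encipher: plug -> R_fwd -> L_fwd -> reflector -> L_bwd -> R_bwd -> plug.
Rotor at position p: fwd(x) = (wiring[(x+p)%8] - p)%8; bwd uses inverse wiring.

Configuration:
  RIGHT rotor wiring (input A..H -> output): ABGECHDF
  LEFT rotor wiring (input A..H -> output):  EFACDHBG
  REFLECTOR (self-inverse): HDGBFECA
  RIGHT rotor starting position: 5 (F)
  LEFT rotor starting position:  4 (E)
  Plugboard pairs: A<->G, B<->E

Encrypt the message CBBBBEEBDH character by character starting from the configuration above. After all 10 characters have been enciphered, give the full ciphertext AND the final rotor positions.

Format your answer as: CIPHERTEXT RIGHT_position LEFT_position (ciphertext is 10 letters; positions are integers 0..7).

Char 1 ('C'): step: R->6, L=4; C->plug->C->R->C->L->F->refl->E->L'->G->R'->F->plug->F
Char 2 ('B'): step: R->7, L=4; B->plug->E->R->F->L->B->refl->D->L'->B->R'->B->plug->E
Char 3 ('B'): step: R->0, L->5 (L advanced); B->plug->E->R->C->L->B->refl->D->L'->F->R'->H->plug->H
Char 4 ('B'): step: R->1, L=5; B->plug->E->R->G->L->F->refl->E->L'->B->R'->D->plug->D
Char 5 ('B'): step: R->2, L=5; B->plug->E->R->B->L->E->refl->F->L'->G->R'->G->plug->A
Char 6 ('E'): step: R->3, L=5; E->plug->B->R->H->L->G->refl->C->L'->A->R'->D->plug->D
Char 7 ('E'): step: R->4, L=5; E->plug->B->R->D->L->H->refl->A->L'->E->R'->E->plug->B
Char 8 ('B'): step: R->5, L=5; B->plug->E->R->E->L->A->refl->H->L'->D->R'->D->plug->D
Char 9 ('D'): step: R->6, L=5; D->plug->D->R->D->L->H->refl->A->L'->E->R'->G->plug->A
Char 10 ('H'): step: R->7, L=5; H->plug->H->R->E->L->A->refl->H->L'->D->R'->F->plug->F
Final: ciphertext=FEHDADBDAF, RIGHT=7, LEFT=5

Answer: FEHDADBDAF 7 5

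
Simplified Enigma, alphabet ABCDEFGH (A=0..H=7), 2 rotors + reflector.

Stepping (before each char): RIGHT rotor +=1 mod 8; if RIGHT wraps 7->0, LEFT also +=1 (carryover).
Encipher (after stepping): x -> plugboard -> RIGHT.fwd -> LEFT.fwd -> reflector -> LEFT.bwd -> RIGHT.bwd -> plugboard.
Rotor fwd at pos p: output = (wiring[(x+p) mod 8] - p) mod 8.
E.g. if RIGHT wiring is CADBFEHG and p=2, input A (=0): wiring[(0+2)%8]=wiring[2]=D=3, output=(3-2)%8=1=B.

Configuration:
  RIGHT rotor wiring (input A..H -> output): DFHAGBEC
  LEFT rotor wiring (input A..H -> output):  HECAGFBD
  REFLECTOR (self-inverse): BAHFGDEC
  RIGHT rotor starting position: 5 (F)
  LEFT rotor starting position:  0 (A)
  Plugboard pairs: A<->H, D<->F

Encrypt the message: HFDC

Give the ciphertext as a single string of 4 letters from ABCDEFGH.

Char 1 ('H'): step: R->6, L=0; H->plug->A->R->G->L->B->refl->A->L'->D->R'->H->plug->A
Char 2 ('F'): step: R->7, L=0; F->plug->D->R->A->L->H->refl->C->L'->C->R'->G->plug->G
Char 3 ('D'): step: R->0, L->1 (L advanced); D->plug->F->R->B->L->B->refl->A->L'->F->R'->B->plug->B
Char 4 ('C'): step: R->1, L=1; C->plug->C->R->H->L->G->refl->E->L'->E->R'->A->plug->H

Answer: AGBH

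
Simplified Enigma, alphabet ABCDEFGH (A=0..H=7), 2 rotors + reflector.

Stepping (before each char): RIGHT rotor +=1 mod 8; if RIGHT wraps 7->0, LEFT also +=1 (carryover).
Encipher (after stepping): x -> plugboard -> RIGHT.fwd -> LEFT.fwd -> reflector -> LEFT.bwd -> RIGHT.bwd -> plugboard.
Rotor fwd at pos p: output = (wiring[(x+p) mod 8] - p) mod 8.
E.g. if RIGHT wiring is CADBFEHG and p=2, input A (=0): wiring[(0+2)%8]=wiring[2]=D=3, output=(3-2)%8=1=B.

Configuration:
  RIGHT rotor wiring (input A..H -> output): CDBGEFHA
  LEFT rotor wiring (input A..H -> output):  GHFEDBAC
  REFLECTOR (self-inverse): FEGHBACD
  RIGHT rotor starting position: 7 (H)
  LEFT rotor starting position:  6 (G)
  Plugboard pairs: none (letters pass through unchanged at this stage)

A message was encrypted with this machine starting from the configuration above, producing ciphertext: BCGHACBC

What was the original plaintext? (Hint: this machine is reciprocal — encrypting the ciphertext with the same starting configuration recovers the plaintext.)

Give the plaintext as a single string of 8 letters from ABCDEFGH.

Answer: DGHABECD

Derivation:
Char 1 ('B'): step: R->0, L->7 (L advanced); B->plug->B->R->D->L->G->refl->C->L'->G->R'->D->plug->D
Char 2 ('C'): step: R->1, L=7; C->plug->C->R->F->L->E->refl->B->L'->H->R'->G->plug->G
Char 3 ('G'): step: R->2, L=7; G->plug->G->R->A->L->D->refl->H->L'->B->R'->H->plug->H
Char 4 ('H'): step: R->3, L=7; H->plug->H->R->G->L->C->refl->G->L'->D->R'->A->plug->A
Char 5 ('A'): step: R->4, L=7; A->plug->A->R->A->L->D->refl->H->L'->B->R'->B->plug->B
Char 6 ('C'): step: R->5, L=7; C->plug->C->R->D->L->G->refl->C->L'->G->R'->E->plug->E
Char 7 ('B'): step: R->6, L=7; B->plug->B->R->C->L->A->refl->F->L'->E->R'->C->plug->C
Char 8 ('C'): step: R->7, L=7; C->plug->C->R->E->L->F->refl->A->L'->C->R'->D->plug->D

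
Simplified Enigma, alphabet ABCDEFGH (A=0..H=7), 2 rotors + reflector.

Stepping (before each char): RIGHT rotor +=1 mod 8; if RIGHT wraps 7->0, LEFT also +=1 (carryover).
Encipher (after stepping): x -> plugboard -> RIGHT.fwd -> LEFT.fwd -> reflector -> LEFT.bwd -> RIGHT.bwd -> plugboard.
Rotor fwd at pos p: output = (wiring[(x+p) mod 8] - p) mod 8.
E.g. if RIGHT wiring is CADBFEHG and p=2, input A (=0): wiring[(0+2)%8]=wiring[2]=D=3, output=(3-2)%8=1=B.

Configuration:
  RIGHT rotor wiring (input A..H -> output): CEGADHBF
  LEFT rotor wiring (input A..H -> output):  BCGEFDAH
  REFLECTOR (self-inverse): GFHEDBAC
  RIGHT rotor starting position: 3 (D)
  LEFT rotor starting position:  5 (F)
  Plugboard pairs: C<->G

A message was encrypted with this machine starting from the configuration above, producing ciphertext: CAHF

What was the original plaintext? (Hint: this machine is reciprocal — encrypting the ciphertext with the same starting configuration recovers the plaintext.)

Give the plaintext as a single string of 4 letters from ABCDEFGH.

Answer: EHAG

Derivation:
Char 1 ('C'): step: R->4, L=5; C->plug->G->R->C->L->C->refl->H->L'->G->R'->E->plug->E
Char 2 ('A'): step: R->5, L=5; A->plug->A->R->C->L->C->refl->H->L'->G->R'->H->plug->H
Char 3 ('H'): step: R->6, L=5; H->plug->H->R->B->L->D->refl->E->L'->D->R'->A->plug->A
Char 4 ('F'): step: R->7, L=5; F->plug->F->R->E->L->F->refl->B->L'->F->R'->C->plug->G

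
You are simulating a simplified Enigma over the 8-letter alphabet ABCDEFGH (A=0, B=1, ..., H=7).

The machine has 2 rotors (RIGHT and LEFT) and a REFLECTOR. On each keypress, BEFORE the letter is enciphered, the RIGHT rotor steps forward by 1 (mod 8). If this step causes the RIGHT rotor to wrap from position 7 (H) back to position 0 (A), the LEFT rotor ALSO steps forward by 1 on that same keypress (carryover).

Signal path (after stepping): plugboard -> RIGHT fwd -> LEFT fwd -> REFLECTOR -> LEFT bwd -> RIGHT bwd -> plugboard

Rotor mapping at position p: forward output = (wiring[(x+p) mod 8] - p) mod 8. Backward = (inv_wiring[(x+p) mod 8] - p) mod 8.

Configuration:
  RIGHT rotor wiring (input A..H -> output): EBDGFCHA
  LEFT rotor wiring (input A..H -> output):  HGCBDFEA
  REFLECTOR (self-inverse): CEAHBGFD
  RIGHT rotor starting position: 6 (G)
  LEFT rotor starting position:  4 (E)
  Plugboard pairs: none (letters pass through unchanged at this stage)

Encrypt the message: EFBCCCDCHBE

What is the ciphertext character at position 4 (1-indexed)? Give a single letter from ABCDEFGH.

Char 1 ('E'): step: R->7, L=4; E->plug->E->R->H->L->F->refl->G->L'->G->R'->F->plug->F
Char 2 ('F'): step: R->0, L->5 (L advanced); F->plug->F->R->C->L->D->refl->H->L'->B->R'->B->plug->B
Char 3 ('B'): step: R->1, L=5; B->plug->B->R->C->L->D->refl->H->L'->B->R'->E->plug->E
Char 4 ('C'): step: R->2, L=5; C->plug->C->R->D->L->C->refl->A->L'->A->R'->D->plug->D

D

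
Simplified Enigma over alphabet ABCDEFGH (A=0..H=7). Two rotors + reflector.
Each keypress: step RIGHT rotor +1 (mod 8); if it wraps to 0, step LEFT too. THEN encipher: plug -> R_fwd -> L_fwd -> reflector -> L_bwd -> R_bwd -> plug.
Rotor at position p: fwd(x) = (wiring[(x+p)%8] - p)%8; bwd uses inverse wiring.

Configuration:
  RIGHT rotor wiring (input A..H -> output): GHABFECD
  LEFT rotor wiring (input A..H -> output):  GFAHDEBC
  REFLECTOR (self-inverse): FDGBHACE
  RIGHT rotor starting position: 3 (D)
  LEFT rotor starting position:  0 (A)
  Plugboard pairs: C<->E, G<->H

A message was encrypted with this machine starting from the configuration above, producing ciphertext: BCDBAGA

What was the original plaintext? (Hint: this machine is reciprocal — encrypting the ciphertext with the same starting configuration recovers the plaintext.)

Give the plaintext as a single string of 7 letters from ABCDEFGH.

Answer: DDCEFBH

Derivation:
Char 1 ('B'): step: R->4, L=0; B->plug->B->R->A->L->G->refl->C->L'->H->R'->D->plug->D
Char 2 ('C'): step: R->5, L=0; C->plug->E->R->C->L->A->refl->F->L'->B->R'->D->plug->D
Char 3 ('D'): step: R->6, L=0; D->plug->D->R->B->L->F->refl->A->L'->C->R'->E->plug->C
Char 4 ('B'): step: R->7, L=0; B->plug->B->R->H->L->C->refl->G->L'->A->R'->C->plug->E
Char 5 ('A'): step: R->0, L->1 (L advanced); A->plug->A->R->G->L->B->refl->D->L'->E->R'->F->plug->F
Char 6 ('G'): step: R->1, L=1; G->plug->H->R->F->L->A->refl->F->L'->H->R'->B->plug->B
Char 7 ('A'): step: R->2, L=1; A->plug->A->R->G->L->B->refl->D->L'->E->R'->G->plug->H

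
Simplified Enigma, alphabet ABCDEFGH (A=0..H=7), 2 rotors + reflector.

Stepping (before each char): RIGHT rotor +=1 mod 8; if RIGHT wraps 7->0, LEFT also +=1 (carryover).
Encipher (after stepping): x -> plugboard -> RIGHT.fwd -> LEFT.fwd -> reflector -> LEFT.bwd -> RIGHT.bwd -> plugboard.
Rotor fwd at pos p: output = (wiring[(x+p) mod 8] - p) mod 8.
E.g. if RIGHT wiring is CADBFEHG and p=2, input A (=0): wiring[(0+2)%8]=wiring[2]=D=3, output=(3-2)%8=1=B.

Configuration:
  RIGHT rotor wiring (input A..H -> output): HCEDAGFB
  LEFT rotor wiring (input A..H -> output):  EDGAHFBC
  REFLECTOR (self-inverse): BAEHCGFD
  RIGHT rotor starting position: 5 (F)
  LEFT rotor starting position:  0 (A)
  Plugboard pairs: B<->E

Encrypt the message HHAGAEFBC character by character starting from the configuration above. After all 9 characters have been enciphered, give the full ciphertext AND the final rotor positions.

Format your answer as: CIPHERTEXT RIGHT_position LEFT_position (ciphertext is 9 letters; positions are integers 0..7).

Answer: ACEFFBDGE 6 1

Derivation:
Char 1 ('H'): step: R->6, L=0; H->plug->H->R->A->L->E->refl->C->L'->H->R'->A->plug->A
Char 2 ('H'): step: R->7, L=0; H->plug->H->R->G->L->B->refl->A->L'->D->R'->C->plug->C
Char 3 ('A'): step: R->0, L->1 (L advanced); A->plug->A->R->H->L->D->refl->H->L'->C->R'->B->plug->E
Char 4 ('G'): step: R->1, L=1; G->plug->G->R->A->L->C->refl->E->L'->E->R'->F->plug->F
Char 5 ('A'): step: R->2, L=1; A->plug->A->R->C->L->H->refl->D->L'->H->R'->F->plug->F
Char 6 ('E'): step: R->3, L=1; E->plug->B->R->F->L->A->refl->B->L'->G->R'->E->plug->B
Char 7 ('F'): step: R->4, L=1; F->plug->F->R->G->L->B->refl->A->L'->F->R'->D->plug->D
Char 8 ('B'): step: R->5, L=1; B->plug->E->R->F->L->A->refl->B->L'->G->R'->G->plug->G
Char 9 ('C'): step: R->6, L=1; C->plug->C->R->B->L->F->refl->G->L'->D->R'->B->plug->E
Final: ciphertext=ACEFFBDGE, RIGHT=6, LEFT=1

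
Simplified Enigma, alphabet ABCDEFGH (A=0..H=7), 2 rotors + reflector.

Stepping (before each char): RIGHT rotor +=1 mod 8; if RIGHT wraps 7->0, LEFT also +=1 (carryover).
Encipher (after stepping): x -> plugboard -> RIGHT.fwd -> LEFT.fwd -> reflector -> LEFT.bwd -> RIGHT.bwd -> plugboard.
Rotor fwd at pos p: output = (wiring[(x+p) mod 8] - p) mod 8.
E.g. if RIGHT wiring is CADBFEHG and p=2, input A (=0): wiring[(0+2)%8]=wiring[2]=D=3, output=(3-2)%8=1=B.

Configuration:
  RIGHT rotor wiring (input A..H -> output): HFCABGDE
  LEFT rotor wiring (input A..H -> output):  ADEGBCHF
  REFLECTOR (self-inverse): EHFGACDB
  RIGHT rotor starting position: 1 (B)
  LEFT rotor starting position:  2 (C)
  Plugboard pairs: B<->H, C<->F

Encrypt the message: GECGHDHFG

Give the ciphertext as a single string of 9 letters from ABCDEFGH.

Char 1 ('G'): step: R->2, L=2; G->plug->G->R->F->L->D->refl->G->L'->G->R'->B->plug->H
Char 2 ('E'): step: R->3, L=2; E->plug->E->R->B->L->E->refl->A->L'->D->R'->C->plug->F
Char 3 ('C'): step: R->4, L=2; C->plug->F->R->B->L->E->refl->A->L'->D->R'->E->plug->E
Char 4 ('G'): step: R->5, L=2; G->plug->G->R->D->L->A->refl->E->L'->B->R'->A->plug->A
Char 5 ('H'): step: R->6, L=2; H->plug->B->R->G->L->G->refl->D->L'->F->R'->A->plug->A
Char 6 ('D'): step: R->7, L=2; D->plug->D->R->D->L->A->refl->E->L'->B->R'->E->plug->E
Char 7 ('H'): step: R->0, L->3 (L advanced); H->plug->B->R->F->L->F->refl->C->L'->E->R'->H->plug->B
Char 8 ('F'): step: R->1, L=3; F->plug->C->R->H->L->B->refl->H->L'->C->R'->F->plug->C
Char 9 ('G'): step: R->2, L=3; G->plug->G->R->F->L->F->refl->C->L'->E->R'->D->plug->D

Answer: HFEAAEBCD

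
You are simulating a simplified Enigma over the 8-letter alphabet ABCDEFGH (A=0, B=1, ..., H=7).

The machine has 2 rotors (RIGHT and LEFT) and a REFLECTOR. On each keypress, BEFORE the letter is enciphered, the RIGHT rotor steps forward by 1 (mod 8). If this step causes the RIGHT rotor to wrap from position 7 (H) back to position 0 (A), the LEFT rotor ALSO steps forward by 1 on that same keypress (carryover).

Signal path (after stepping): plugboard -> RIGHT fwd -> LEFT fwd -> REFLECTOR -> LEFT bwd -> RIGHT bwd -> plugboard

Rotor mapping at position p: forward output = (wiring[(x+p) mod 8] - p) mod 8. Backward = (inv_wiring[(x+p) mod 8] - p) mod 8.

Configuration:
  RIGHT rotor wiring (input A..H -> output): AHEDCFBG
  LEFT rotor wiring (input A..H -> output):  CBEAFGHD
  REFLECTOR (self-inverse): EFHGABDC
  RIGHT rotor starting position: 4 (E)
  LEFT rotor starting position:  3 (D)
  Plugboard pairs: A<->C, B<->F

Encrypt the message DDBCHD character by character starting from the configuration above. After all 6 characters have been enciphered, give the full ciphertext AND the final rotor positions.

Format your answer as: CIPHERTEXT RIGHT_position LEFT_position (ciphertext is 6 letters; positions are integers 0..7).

Char 1 ('D'): step: R->5, L=3; D->plug->D->R->D->L->E->refl->A->L'->E->R'->B->plug->F
Char 2 ('D'): step: R->6, L=3; D->plug->D->R->B->L->C->refl->H->L'->F->R'->F->plug->B
Char 3 ('B'): step: R->7, L=3; B->plug->F->R->D->L->E->refl->A->L'->E->R'->E->plug->E
Char 4 ('C'): step: R->0, L->4 (L advanced); C->plug->A->R->A->L->B->refl->F->L'->F->R'->F->plug->B
Char 5 ('H'): step: R->1, L=4; H->plug->H->R->H->L->E->refl->A->L'->G->R'->A->plug->C
Char 6 ('D'): step: R->2, L=4; D->plug->D->R->D->L->H->refl->C->L'->B->R'->B->plug->F
Final: ciphertext=FBEBCF, RIGHT=2, LEFT=4

Answer: FBEBCF 2 4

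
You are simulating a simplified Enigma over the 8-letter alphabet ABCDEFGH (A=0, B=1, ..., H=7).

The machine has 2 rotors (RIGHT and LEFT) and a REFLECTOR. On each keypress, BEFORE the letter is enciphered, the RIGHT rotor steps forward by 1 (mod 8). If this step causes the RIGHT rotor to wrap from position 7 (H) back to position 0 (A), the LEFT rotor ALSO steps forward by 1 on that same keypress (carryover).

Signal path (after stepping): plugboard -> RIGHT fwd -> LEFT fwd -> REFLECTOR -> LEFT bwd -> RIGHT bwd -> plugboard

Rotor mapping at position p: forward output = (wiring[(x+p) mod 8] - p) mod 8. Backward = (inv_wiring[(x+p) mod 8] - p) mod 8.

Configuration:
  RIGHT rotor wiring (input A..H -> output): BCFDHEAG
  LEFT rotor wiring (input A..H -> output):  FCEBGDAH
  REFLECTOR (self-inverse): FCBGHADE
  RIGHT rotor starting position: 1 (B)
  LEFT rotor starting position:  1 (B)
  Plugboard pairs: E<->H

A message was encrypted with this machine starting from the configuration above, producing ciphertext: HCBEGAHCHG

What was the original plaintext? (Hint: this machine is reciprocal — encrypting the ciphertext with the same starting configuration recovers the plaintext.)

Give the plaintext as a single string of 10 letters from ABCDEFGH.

Char 1 ('H'): step: R->2, L=1; H->plug->E->R->G->L->G->refl->D->L'->B->R'->B->plug->B
Char 2 ('C'): step: R->3, L=1; C->plug->C->R->B->L->D->refl->G->L'->G->R'->F->plug->F
Char 3 ('B'): step: R->4, L=1; B->plug->B->R->A->L->B->refl->C->L'->E->R'->C->plug->C
Char 4 ('E'): step: R->5, L=1; E->plug->H->R->C->L->A->refl->F->L'->D->R'->B->plug->B
Char 5 ('G'): step: R->6, L=1; G->plug->G->R->B->L->D->refl->G->L'->G->R'->H->plug->E
Char 6 ('A'): step: R->7, L=1; A->plug->A->R->H->L->E->refl->H->L'->F->R'->G->plug->G
Char 7 ('H'): step: R->0, L->2 (L advanced); H->plug->E->R->H->L->A->refl->F->L'->F->R'->C->plug->C
Char 8 ('C'): step: R->1, L=2; C->plug->C->R->C->L->E->refl->H->L'->B->R'->A->plug->A
Char 9 ('H'): step: R->2, L=2; H->plug->E->R->G->L->D->refl->G->L'->E->R'->F->plug->F
Char 10 ('G'): step: R->3, L=2; G->plug->G->R->H->L->A->refl->F->L'->F->R'->D->plug->D

Answer: BFCBEGCAFD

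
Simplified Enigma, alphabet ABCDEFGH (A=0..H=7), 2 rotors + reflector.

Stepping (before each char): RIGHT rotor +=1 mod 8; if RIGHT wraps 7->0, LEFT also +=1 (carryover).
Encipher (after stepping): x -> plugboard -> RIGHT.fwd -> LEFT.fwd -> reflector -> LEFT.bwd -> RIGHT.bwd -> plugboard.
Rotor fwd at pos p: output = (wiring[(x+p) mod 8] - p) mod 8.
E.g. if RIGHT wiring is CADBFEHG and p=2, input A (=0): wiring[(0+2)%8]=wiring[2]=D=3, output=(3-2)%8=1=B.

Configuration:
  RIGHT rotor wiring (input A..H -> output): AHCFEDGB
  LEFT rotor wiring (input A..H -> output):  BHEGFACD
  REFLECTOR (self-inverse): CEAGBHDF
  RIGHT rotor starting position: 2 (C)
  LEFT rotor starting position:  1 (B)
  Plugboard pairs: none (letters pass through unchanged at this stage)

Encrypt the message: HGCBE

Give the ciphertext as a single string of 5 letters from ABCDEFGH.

Answer: EBEHH

Derivation:
Char 1 ('H'): step: R->3, L=1; H->plug->H->R->H->L->A->refl->C->L'->G->R'->E->plug->E
Char 2 ('G'): step: R->4, L=1; G->plug->G->R->G->L->C->refl->A->L'->H->R'->B->plug->B
Char 3 ('C'): step: R->5, L=1; C->plug->C->R->E->L->H->refl->F->L'->C->R'->E->plug->E
Char 4 ('B'): step: R->6, L=1; B->plug->B->R->D->L->E->refl->B->L'->F->R'->H->plug->H
Char 5 ('E'): step: R->7, L=1; E->plug->E->R->G->L->C->refl->A->L'->H->R'->H->plug->H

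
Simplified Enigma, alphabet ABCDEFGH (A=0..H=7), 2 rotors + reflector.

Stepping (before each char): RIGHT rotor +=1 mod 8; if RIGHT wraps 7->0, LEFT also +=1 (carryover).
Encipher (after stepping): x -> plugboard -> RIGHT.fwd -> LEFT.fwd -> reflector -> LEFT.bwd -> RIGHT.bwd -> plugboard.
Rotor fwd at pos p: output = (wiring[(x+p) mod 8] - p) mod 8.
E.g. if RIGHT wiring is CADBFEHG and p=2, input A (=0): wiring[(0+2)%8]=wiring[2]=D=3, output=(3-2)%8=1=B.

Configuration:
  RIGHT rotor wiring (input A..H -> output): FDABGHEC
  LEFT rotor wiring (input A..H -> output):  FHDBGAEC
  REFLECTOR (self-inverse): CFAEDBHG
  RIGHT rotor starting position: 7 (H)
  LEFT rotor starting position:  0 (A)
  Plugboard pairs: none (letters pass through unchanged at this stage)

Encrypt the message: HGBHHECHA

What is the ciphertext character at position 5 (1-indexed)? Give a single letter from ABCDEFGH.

Char 1 ('H'): step: R->0, L->1 (L advanced); H->plug->H->R->C->L->A->refl->C->L'->B->R'->D->plug->D
Char 2 ('G'): step: R->1, L=1; G->plug->G->R->B->L->C->refl->A->L'->C->R'->A->plug->A
Char 3 ('B'): step: R->2, L=1; B->plug->B->R->H->L->E->refl->D->L'->F->R'->D->plug->D
Char 4 ('H'): step: R->3, L=1; H->plug->H->R->F->L->D->refl->E->L'->H->R'->E->plug->E
Char 5 ('H'): step: R->4, L=1; H->plug->H->R->F->L->D->refl->E->L'->H->R'->F->plug->F

F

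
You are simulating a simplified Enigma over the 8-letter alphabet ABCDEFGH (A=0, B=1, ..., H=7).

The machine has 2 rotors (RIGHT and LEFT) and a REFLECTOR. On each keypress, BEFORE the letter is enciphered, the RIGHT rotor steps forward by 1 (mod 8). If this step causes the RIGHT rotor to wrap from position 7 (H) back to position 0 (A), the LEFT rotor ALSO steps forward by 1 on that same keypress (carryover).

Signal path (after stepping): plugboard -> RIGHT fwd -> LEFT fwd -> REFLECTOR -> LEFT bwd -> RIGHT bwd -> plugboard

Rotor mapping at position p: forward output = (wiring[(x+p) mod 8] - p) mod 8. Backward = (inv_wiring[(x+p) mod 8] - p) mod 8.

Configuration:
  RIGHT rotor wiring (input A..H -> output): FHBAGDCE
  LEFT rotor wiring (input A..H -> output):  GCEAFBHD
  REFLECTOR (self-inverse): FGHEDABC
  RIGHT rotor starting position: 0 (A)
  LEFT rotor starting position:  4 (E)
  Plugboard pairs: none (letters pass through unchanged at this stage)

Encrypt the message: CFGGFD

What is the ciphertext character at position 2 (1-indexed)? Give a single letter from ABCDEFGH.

Char 1 ('C'): step: R->1, L=4; C->plug->C->R->H->L->E->refl->D->L'->C->R'->E->plug->E
Char 2 ('F'): step: R->2, L=4; F->plug->F->R->C->L->D->refl->E->L'->H->R'->A->plug->A

A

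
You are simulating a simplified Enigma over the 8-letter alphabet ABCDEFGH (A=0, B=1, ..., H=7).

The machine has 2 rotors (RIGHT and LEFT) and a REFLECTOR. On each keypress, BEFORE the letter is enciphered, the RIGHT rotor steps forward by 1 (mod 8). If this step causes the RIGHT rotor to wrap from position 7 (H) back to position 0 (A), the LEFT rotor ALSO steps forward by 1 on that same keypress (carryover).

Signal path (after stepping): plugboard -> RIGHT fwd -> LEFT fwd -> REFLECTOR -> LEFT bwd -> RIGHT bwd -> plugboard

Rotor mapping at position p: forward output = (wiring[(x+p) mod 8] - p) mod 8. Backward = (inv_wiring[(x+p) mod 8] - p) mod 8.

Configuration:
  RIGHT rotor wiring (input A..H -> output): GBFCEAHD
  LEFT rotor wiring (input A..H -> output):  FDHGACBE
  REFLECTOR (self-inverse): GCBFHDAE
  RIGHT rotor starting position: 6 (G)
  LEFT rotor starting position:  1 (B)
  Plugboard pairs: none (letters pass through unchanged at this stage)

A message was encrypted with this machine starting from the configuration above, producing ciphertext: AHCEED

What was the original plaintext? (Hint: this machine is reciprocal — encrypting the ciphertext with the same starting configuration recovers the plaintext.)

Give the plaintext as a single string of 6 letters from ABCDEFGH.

Answer: HDBHGF

Derivation:
Char 1 ('A'): step: R->7, L=1; A->plug->A->R->E->L->B->refl->C->L'->A->R'->H->plug->H
Char 2 ('H'): step: R->0, L->2 (L advanced); H->plug->H->R->D->L->A->refl->G->L'->C->R'->D->plug->D
Char 3 ('C'): step: R->1, L=2; C->plug->C->R->B->L->E->refl->H->L'->E->R'->B->plug->B
Char 4 ('E'): step: R->2, L=2; E->plug->E->R->F->L->C->refl->B->L'->H->R'->H->plug->H
Char 5 ('E'): step: R->3, L=2; E->plug->E->R->A->L->F->refl->D->L'->G->R'->G->plug->G
Char 6 ('D'): step: R->4, L=2; D->plug->D->R->H->L->B->refl->C->L'->F->R'->F->plug->F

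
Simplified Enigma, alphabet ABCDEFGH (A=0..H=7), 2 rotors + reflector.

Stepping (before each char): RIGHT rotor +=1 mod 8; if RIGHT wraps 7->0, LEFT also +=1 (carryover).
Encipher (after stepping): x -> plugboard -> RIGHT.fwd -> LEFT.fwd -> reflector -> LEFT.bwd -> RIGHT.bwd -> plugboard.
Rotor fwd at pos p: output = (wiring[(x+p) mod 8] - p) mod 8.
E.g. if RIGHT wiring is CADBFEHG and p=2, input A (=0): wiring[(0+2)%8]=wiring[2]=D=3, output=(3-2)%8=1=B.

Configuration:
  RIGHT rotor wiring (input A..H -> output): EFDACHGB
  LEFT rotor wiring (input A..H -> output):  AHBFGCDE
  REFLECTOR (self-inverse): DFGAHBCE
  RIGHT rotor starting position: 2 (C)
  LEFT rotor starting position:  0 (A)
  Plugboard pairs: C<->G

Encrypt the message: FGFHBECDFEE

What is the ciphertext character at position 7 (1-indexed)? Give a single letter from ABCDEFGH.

Char 1 ('F'): step: R->3, L=0; F->plug->F->R->B->L->H->refl->E->L'->H->R'->B->plug->B
Char 2 ('G'): step: R->4, L=0; G->plug->C->R->C->L->B->refl->F->L'->D->R'->B->plug->B
Char 3 ('F'): step: R->5, L=0; F->plug->F->R->G->L->D->refl->A->L'->A->R'->E->plug->E
Char 4 ('H'): step: R->6, L=0; H->plug->H->R->B->L->H->refl->E->L'->H->R'->D->plug->D
Char 5 ('B'): step: R->7, L=0; B->plug->B->R->F->L->C->refl->G->L'->E->R'->D->plug->D
Char 6 ('E'): step: R->0, L->1 (L advanced); E->plug->E->R->C->L->E->refl->H->L'->H->R'->F->plug->F
Char 7 ('C'): step: R->1, L=1; C->plug->G->R->A->L->G->refl->C->L'->F->R'->F->plug->F

F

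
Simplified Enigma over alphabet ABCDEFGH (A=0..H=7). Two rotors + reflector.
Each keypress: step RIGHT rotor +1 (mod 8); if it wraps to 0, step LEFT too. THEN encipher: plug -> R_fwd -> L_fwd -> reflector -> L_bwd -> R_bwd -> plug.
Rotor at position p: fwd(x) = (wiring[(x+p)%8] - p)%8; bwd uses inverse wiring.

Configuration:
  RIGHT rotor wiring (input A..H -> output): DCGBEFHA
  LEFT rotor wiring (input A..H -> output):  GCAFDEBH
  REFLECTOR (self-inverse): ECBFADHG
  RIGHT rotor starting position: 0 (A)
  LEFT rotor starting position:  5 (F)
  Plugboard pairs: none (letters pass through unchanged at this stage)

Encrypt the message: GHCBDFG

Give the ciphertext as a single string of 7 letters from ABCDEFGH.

Char 1 ('G'): step: R->1, L=5; G->plug->G->R->H->L->G->refl->H->L'->A->R'->C->plug->C
Char 2 ('H'): step: R->2, L=5; H->plug->H->R->A->L->H->refl->G->L'->H->R'->B->plug->B
Char 3 ('C'): step: R->3, L=5; C->plug->C->R->C->L->C->refl->B->L'->D->R'->H->plug->H
Char 4 ('B'): step: R->4, L=5; B->plug->B->R->B->L->E->refl->A->L'->G->R'->F->plug->F
Char 5 ('D'): step: R->5, L=5; D->plug->D->R->G->L->A->refl->E->L'->B->R'->F->plug->F
Char 6 ('F'): step: R->6, L=5; F->plug->F->R->D->L->B->refl->C->L'->C->R'->B->plug->B
Char 7 ('G'): step: R->7, L=5; G->plug->G->R->G->L->A->refl->E->L'->B->R'->A->plug->A

Answer: CBHFFBA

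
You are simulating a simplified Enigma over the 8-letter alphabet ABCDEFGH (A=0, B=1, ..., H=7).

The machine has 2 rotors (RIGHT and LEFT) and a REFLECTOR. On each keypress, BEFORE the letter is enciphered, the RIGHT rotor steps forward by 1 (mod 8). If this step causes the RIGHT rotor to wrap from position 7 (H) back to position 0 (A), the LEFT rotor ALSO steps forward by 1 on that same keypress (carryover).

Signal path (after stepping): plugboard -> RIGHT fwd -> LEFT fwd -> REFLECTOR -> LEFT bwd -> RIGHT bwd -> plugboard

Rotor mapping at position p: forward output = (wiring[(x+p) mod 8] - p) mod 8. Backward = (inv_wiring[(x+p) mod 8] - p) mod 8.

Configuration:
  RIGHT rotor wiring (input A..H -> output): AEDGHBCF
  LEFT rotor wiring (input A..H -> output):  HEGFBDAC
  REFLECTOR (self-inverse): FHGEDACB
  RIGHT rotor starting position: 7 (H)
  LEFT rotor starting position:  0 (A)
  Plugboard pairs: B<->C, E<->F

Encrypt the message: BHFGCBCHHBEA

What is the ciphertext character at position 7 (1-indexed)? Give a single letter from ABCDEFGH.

Char 1 ('B'): step: R->0, L->1 (L advanced); B->plug->C->R->D->L->A->refl->F->L'->B->R'->F->plug->E
Char 2 ('H'): step: R->1, L=1; H->plug->H->R->H->L->G->refl->C->L'->E->R'->G->plug->G
Char 3 ('F'): step: R->2, L=1; F->plug->E->R->A->L->D->refl->E->L'->C->R'->H->plug->H
Char 4 ('G'): step: R->3, L=1; G->plug->G->R->B->L->F->refl->A->L'->D->R'->A->plug->A
Char 5 ('C'): step: R->4, L=1; C->plug->B->R->F->L->H->refl->B->L'->G->R'->C->plug->B
Char 6 ('B'): step: R->5, L=1; B->plug->C->R->A->L->D->refl->E->L'->C->R'->H->plug->H
Char 7 ('C'): step: R->6, L=1; C->plug->B->R->H->L->G->refl->C->L'->E->R'->A->plug->A

A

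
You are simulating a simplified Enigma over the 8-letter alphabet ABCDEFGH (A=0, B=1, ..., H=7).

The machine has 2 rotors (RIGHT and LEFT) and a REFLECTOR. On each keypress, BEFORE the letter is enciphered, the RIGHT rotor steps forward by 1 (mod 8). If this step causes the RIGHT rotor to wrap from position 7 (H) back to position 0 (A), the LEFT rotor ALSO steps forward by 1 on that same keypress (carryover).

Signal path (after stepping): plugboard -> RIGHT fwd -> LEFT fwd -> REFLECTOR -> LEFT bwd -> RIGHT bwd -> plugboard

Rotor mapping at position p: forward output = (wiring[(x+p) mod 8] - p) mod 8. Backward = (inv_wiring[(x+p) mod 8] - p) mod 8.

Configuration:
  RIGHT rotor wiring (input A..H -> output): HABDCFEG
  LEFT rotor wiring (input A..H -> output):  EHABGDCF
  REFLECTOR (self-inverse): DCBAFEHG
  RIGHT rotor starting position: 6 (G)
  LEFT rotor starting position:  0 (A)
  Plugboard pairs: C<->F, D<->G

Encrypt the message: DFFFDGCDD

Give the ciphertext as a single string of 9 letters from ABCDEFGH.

Answer: CBABCHHCC

Derivation:
Char 1 ('D'): step: R->7, L=0; D->plug->G->R->G->L->C->refl->B->L'->D->R'->F->plug->C
Char 2 ('F'): step: R->0, L->1 (L advanced); F->plug->C->R->B->L->H->refl->G->L'->A->R'->B->plug->B
Char 3 ('F'): step: R->1, L=1; F->plug->C->R->C->L->A->refl->D->L'->H->R'->A->plug->A
Char 4 ('F'): step: R->2, L=1; F->plug->C->R->A->L->G->refl->H->L'->B->R'->B->plug->B
Char 5 ('D'): step: R->3, L=1; D->plug->G->R->F->L->B->refl->C->L'->E->R'->F->plug->C
Char 6 ('G'): step: R->4, L=1; G->plug->D->R->C->L->A->refl->D->L'->H->R'->H->plug->H
Char 7 ('C'): step: R->5, L=1; C->plug->F->R->E->L->C->refl->B->L'->F->R'->H->plug->H
Char 8 ('D'): step: R->6, L=1; D->plug->G->R->E->L->C->refl->B->L'->F->R'->F->plug->C
Char 9 ('D'): step: R->7, L=1; D->plug->G->R->G->L->E->refl->F->L'->D->R'->F->plug->C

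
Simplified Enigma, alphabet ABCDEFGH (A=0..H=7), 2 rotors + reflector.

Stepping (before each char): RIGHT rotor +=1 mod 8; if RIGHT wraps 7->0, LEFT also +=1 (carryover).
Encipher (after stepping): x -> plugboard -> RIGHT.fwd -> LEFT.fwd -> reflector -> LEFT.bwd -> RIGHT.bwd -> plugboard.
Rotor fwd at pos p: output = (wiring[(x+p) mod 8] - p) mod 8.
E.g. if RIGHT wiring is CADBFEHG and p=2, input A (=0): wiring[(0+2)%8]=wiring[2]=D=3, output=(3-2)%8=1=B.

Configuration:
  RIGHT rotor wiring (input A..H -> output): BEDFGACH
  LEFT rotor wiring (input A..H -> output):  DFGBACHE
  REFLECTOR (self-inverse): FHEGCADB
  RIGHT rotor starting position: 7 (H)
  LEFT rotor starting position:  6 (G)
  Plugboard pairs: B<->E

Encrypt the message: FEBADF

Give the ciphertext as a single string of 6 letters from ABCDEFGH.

Char 1 ('F'): step: R->0, L->7 (L advanced); F->plug->F->R->A->L->F->refl->A->L'->H->R'->H->plug->H
Char 2 ('E'): step: R->1, L=7; E->plug->B->R->C->L->G->refl->D->L'->G->R'->G->plug->G
Char 3 ('B'): step: R->2, L=7; B->plug->E->R->A->L->F->refl->A->L'->H->R'->G->plug->G
Char 4 ('A'): step: R->3, L=7; A->plug->A->R->C->L->G->refl->D->L'->G->R'->F->plug->F
Char 5 ('D'): step: R->4, L=7; D->plug->D->R->D->L->H->refl->B->L'->F->R'->E->plug->B
Char 6 ('F'): step: R->5, L=7; F->plug->F->R->G->L->D->refl->G->L'->C->R'->C->plug->C

Answer: HGGFBC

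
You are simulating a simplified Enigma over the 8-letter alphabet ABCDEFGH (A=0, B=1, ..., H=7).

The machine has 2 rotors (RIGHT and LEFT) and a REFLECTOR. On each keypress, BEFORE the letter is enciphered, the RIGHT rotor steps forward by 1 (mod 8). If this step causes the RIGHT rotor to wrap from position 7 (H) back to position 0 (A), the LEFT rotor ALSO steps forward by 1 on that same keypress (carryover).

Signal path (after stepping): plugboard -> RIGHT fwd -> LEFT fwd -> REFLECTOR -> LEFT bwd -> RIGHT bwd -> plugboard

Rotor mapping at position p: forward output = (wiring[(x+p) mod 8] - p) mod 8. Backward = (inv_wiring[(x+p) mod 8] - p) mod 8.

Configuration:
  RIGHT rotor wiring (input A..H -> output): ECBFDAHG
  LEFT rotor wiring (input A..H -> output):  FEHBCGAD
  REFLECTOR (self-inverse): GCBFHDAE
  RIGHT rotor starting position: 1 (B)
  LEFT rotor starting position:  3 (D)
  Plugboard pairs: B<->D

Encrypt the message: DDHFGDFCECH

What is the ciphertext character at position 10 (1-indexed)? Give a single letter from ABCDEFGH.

Char 1 ('D'): step: R->2, L=3; D->plug->B->R->D->L->F->refl->D->L'->C->R'->G->plug->G
Char 2 ('D'): step: R->3, L=3; D->plug->B->R->A->L->G->refl->A->L'->E->R'->D->plug->B
Char 3 ('H'): step: R->4, L=3; H->plug->H->R->B->L->H->refl->E->L'->H->R'->A->plug->A
Char 4 ('F'): step: R->5, L=3; F->plug->F->R->E->L->A->refl->G->L'->A->R'->G->plug->G
Char 5 ('G'): step: R->6, L=3; G->plug->G->R->F->L->C->refl->B->L'->G->R'->C->plug->C
Char 6 ('D'): step: R->7, L=3; D->plug->B->R->F->L->C->refl->B->L'->G->R'->E->plug->E
Char 7 ('F'): step: R->0, L->4 (L advanced); F->plug->F->R->A->L->G->refl->A->L'->F->R'->D->plug->B
Char 8 ('C'): step: R->1, L=4; C->plug->C->R->E->L->B->refl->C->L'->B->R'->A->plug->A
Char 9 ('E'): step: R->2, L=4; E->plug->E->R->F->L->A->refl->G->L'->A->R'->H->plug->H
Char 10 ('C'): step: R->3, L=4; C->plug->C->R->F->L->A->refl->G->L'->A->R'->B->plug->D

D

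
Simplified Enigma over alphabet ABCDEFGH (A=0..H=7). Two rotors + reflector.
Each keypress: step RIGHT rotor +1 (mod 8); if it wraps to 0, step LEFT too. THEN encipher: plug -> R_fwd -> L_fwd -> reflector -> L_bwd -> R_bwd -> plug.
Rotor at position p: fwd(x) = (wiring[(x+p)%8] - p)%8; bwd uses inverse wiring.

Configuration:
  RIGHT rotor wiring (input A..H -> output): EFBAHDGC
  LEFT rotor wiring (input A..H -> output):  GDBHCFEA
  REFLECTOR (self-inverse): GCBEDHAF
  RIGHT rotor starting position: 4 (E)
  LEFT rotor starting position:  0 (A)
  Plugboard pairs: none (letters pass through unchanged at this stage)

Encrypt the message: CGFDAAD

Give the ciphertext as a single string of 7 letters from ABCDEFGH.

Char 1 ('C'): step: R->5, L=0; C->plug->C->R->F->L->F->refl->H->L'->D->R'->G->plug->G
Char 2 ('G'): step: R->6, L=0; G->plug->G->R->B->L->D->refl->E->L'->G->R'->C->plug->C
Char 3 ('F'): step: R->7, L=0; F->plug->F->R->A->L->G->refl->A->L'->H->R'->H->plug->H
Char 4 ('D'): step: R->0, L->1 (L advanced); D->plug->D->R->A->L->C->refl->B->L'->D->R'->F->plug->F
Char 5 ('A'): step: R->1, L=1; A->plug->A->R->E->L->E->refl->D->L'->F->R'->F->plug->F
Char 6 ('A'): step: R->2, L=1; A->plug->A->R->H->L->F->refl->H->L'->G->R'->B->plug->B
Char 7 ('D'): step: R->3, L=1; D->plug->D->R->D->L->B->refl->C->L'->A->R'->C->plug->C

Answer: GCHFFBC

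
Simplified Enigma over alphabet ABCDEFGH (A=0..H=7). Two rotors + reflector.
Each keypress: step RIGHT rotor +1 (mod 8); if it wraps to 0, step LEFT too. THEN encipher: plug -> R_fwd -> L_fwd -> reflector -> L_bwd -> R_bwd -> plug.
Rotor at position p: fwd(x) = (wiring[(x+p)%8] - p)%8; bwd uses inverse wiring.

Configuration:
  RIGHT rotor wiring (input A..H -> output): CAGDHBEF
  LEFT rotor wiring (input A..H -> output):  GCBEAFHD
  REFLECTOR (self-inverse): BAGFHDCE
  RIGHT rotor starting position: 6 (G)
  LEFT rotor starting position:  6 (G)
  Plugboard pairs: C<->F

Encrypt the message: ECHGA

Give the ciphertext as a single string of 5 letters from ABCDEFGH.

Answer: FBEBD

Derivation:
Char 1 ('E'): step: R->7, L=6; E->plug->E->R->E->L->D->refl->F->L'->B->R'->C->plug->F
Char 2 ('C'): step: R->0, L->7 (L advanced); C->plug->F->R->B->L->H->refl->E->L'->A->R'->B->plug->B
Char 3 ('H'): step: R->1, L=7; H->plug->H->R->B->L->H->refl->E->L'->A->R'->E->plug->E
Char 4 ('G'): step: R->2, L=7; G->plug->G->R->A->L->E->refl->H->L'->B->R'->B->plug->B
Char 5 ('A'): step: R->3, L=7; A->plug->A->R->A->L->E->refl->H->L'->B->R'->D->plug->D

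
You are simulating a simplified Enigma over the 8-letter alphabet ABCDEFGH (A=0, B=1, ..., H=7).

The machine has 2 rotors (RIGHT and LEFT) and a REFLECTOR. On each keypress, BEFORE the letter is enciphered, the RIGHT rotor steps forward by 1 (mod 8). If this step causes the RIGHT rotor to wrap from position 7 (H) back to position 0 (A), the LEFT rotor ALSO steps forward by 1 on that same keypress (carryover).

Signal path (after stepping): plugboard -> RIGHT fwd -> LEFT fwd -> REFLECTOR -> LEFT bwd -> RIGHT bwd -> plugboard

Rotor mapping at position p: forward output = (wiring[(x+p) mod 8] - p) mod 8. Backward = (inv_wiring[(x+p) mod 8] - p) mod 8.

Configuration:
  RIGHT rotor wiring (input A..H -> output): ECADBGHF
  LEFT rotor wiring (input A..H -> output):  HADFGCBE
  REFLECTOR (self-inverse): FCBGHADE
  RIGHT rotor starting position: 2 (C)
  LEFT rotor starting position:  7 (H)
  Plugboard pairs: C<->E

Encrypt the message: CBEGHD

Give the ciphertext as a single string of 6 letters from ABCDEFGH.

Answer: GHAFDC

Derivation:
Char 1 ('C'): step: R->3, L=7; C->plug->E->R->C->L->B->refl->C->L'->H->R'->G->plug->G
Char 2 ('B'): step: R->4, L=7; B->plug->B->R->C->L->B->refl->C->L'->H->R'->H->plug->H
Char 3 ('E'): step: R->5, L=7; E->plug->C->R->A->L->F->refl->A->L'->B->R'->A->plug->A
Char 4 ('G'): step: R->6, L=7; G->plug->G->R->D->L->E->refl->H->L'->F->R'->F->plug->F
Char 5 ('H'): step: R->7, L=7; H->plug->H->R->A->L->F->refl->A->L'->B->R'->D->plug->D
Char 6 ('D'): step: R->0, L->0 (L advanced); D->plug->D->R->D->L->F->refl->A->L'->B->R'->E->plug->C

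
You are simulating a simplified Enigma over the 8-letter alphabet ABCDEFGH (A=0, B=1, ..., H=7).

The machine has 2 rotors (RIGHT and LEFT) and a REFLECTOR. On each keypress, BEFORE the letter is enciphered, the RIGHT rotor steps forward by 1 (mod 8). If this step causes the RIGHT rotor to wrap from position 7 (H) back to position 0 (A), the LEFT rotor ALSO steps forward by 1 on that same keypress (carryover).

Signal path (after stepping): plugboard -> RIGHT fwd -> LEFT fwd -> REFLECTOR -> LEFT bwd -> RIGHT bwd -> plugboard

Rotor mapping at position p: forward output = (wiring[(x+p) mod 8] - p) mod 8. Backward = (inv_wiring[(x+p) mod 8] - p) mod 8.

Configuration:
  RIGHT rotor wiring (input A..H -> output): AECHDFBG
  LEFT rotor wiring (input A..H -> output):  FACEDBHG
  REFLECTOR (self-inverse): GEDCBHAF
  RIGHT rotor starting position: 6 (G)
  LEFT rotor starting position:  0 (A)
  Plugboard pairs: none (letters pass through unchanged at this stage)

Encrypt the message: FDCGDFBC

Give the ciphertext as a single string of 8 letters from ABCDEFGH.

Answer: HGFABGFA

Derivation:
Char 1 ('F'): step: R->7, L=0; F->plug->F->R->E->L->D->refl->C->L'->C->R'->H->plug->H
Char 2 ('D'): step: R->0, L->1 (L advanced); D->plug->D->R->H->L->E->refl->B->L'->B->R'->G->plug->G
Char 3 ('C'): step: R->1, L=1; C->plug->C->R->G->L->F->refl->H->L'->A->R'->F->plug->F
Char 4 ('G'): step: R->2, L=1; G->plug->G->R->G->L->F->refl->H->L'->A->R'->A->plug->A
Char 5 ('D'): step: R->3, L=1; D->plug->D->R->G->L->F->refl->H->L'->A->R'->B->plug->B
Char 6 ('F'): step: R->4, L=1; F->plug->F->R->A->L->H->refl->F->L'->G->R'->G->plug->G
Char 7 ('B'): step: R->5, L=1; B->plug->B->R->E->L->A->refl->G->L'->F->R'->F->plug->F
Char 8 ('C'): step: R->6, L=1; C->plug->C->R->C->L->D->refl->C->L'->D->R'->A->plug->A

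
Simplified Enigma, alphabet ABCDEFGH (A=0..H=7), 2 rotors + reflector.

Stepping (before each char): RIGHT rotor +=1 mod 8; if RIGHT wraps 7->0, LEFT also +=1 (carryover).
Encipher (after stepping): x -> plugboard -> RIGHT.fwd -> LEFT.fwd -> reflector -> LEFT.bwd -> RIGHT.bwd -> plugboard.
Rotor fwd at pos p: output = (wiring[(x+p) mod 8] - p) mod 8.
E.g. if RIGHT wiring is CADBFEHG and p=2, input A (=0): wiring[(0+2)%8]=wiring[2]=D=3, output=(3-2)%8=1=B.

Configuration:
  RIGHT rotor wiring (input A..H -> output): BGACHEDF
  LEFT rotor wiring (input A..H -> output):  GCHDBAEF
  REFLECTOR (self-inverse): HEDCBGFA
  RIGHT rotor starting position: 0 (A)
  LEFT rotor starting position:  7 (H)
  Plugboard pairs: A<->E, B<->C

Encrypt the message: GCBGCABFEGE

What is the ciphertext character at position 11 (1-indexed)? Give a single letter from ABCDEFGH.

Char 1 ('G'): step: R->1, L=7; G->plug->G->R->E->L->E->refl->B->L'->G->R'->D->plug->D
Char 2 ('C'): step: R->2, L=7; C->plug->B->R->A->L->G->refl->F->L'->H->R'->G->plug->G
Char 3 ('B'): step: R->3, L=7; B->plug->C->R->B->L->H->refl->A->L'->D->R'->G->plug->G
Char 4 ('G'): step: R->4, L=7; G->plug->G->R->E->L->E->refl->B->L'->G->R'->H->plug->H
Char 5 ('C'): step: R->5, L=7; C->plug->B->R->G->L->B->refl->E->L'->E->R'->D->plug->D
Char 6 ('A'): step: R->6, L=7; A->plug->E->R->C->L->D->refl->C->L'->F->R'->A->plug->E
Char 7 ('B'): step: R->7, L=7; B->plug->C->R->H->L->F->refl->G->L'->A->R'->F->plug->F
Char 8 ('F'): step: R->0, L->0 (L advanced); F->plug->F->R->E->L->B->refl->E->L'->G->R'->B->plug->C
Char 9 ('E'): step: R->1, L=0; E->plug->A->R->F->L->A->refl->H->L'->C->R'->F->plug->F
Char 10 ('G'): step: R->2, L=0; G->plug->G->R->H->L->F->refl->G->L'->A->R'->B->plug->C
Char 11 ('E'): step: R->3, L=0; E->plug->A->R->H->L->F->refl->G->L'->A->R'->D->plug->D

D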